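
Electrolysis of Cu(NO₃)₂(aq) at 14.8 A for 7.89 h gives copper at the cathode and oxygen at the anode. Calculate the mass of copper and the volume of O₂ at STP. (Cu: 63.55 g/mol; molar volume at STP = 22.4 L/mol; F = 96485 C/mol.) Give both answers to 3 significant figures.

Q = 14.8 × 28404 = 4.204×10^5 C; n(e⁻) = 4.204×10^5 / 96485 = 4.357 mol
Cathode: Cu²⁺ + 2e⁻ → Cu → n(Cu) = 4.357/2 = 2.179 mol → 138 g
Anode: 2H₂O → O₂ + 4H⁺ + 4e⁻ → n(O₂) = 4.357/4 = 1.089 mol → 24.4 L

138 g Cu; 24.4 L O₂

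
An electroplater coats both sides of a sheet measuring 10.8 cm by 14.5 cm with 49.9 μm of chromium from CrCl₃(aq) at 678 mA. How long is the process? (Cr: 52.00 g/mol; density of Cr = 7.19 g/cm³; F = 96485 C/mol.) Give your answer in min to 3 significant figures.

1540 min

Plated area = 2 × 10.8 × 14.5 = 313.2 cm²
Volume = 313.2 × 49.9×10⁻⁴ cm = 1.563 cm³
m(Cr) = 1.563 × 7.19 = 11.24 g
n(Cr) = 11.24 / 52.00 = 0.2162 mol; n(e⁻) = 3 × 0.2162 = 0.6486 mol
Q = 0.6486 × 96485 = 62580 C
t = 62580 / 0.678 = 92300 s = 1540 min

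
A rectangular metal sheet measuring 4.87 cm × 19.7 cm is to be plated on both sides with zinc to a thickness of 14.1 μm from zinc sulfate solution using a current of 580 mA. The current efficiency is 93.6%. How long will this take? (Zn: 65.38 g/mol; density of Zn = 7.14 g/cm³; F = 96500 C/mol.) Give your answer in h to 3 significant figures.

2.92 h

Plated area = 2 × 4.87 × 19.7 = 191.9 cm²
Volume = 191.9 × 14.1×10⁻⁴ cm = 0.2706 cm³
m(Zn) = 0.2706 × 7.14 = 1.932 g
n(Zn) = 1.932 / 65.38 = 0.02955 mol; n(e⁻) = 2 × 0.02955 = 0.05910 mol
Q = 0.05910 × 96500 / 0.936 = 6093 C
t = 6093 / 0.580 = 10510 s = 2.92 h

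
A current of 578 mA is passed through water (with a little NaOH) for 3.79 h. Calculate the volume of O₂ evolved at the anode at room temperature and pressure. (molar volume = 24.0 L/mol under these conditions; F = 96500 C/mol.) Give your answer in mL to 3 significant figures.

490 mL

Q = 0.578 A × 13644 s = 7886 C
n(e⁻) = Q/F = 7886/96500 = 0.08172 mol
2H₂O → O₂ + 4H⁺ + 4e⁻, so n(O₂) = 0.08172 / 4 = 0.02043 mol
V = 0.02043 × 24.0 = 0.4903 L
= 490 mL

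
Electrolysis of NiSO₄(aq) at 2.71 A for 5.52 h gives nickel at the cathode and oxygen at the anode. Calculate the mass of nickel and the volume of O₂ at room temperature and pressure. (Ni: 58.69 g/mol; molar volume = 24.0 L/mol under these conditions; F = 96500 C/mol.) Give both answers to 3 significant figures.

16.4 g Ni; 3.35 L O₂

Q = 2.71 × 19872 = 53850 C; n(e⁻) = 53850 / 96500 = 0.5580 mol
Cathode: Ni²⁺ + 2e⁻ → Ni → n(Ni) = 0.5580/2 = 0.2790 mol → 16.4 g
Anode: 2H₂O → O₂ + 4H⁺ + 4e⁻ → n(O₂) = 0.5580/4 = 0.1395 mol → 3.35 L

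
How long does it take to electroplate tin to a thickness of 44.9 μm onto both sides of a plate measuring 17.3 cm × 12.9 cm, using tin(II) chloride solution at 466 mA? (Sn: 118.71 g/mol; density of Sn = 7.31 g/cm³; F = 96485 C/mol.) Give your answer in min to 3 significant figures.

852 min

Plated area = 2 × 17.3 × 12.9 = 446.3 cm²
Volume = 446.3 × 44.9×10⁻⁴ cm = 2.004 cm³
m(Sn) = 2.004 × 7.31 = 14.65 g
n(Sn) = 14.65 / 118.71 = 0.1234 mol; n(e⁻) = 2 × 0.1234 = 0.2468 mol
Q = 0.2468 × 96485 = 23810 C
t = 23810 / 0.466 = 51090 s = 852 min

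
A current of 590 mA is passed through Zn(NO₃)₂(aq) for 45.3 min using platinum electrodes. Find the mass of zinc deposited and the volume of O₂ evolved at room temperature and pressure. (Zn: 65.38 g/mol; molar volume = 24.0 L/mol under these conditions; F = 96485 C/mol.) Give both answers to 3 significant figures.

Q = 0.590 × 2718 = 1604 C; n(e⁻) = 1604 / 96485 = 0.01662 mol
Cathode: Zn²⁺ + 2e⁻ → Zn → n(Zn) = 0.01662/2 = 0.008310 mol → 0.543 g
Anode: 2H₂O → O₂ + 4H⁺ + 4e⁻ → n(O₂) = 0.01662/4 = 0.004155 mol → 0.0997 L

0.543 g Zn; 0.0997 L O₂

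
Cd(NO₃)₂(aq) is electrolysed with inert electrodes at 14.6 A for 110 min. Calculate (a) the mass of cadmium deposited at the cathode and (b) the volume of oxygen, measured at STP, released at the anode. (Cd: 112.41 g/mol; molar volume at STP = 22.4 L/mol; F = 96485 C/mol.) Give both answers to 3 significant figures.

56.1 g Cd; 5.59 L O₂

Q = 14.6 × 6600 = 96360 C; n(e⁻) = 96360 / 96485 = 0.9987 mol
Cathode: Cd²⁺ + 2e⁻ → Cd → n(Cd) = 0.9987/2 = 0.4994 mol → 56.1 g
Anode: 2H₂O → O₂ + 4H⁺ + 4e⁻ → n(O₂) = 0.9987/4 = 0.2497 mol → 5.59 L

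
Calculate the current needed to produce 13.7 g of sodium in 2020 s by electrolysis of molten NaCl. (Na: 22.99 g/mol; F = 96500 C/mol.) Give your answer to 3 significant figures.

28.5 A

n(Na) = 13.7 / 22.99 = 0.5959 mol
Na⁺ + e⁻ → Na, so n(e⁻) = 0.5959 mol
Q = 0.5959 × 96500 = 57500 C
I = Q / t = 57500 / 2020 s = 28.5 A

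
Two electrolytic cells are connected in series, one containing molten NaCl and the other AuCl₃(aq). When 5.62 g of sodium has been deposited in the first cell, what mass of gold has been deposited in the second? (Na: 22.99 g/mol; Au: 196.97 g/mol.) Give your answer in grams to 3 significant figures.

n(Na) = 5.62 / 22.99 = 0.2445 mol
Na⁺ + e⁻ → Na, so n(e⁻) = 0.2445 mol
In series, the same 0.2445 mol of electrons flows through the second cell.
Au³⁺ + 3e⁻ → Au, so n(Au) = 0.2445 / 3 = 0.08150 mol
m(Au) = 0.08150 × 196.97 = 16.1 g

16.1 g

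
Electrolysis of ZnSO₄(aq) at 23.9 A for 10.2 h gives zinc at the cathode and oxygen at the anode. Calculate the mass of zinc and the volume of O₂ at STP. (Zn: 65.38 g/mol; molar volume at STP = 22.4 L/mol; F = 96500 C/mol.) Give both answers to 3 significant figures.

297 g Zn; 50.9 L O₂

Q = 23.9 × 36720 = 8.776×10^5 C; n(e⁻) = 8.776×10^5 / 96500 = 9.094 mol
Cathode: Zn²⁺ + 2e⁻ → Zn → n(Zn) = 9.094/2 = 4.547 mol → 297 g
Anode: 2H₂O → O₂ + 4H⁺ + 4e⁻ → n(O₂) = 9.094/4 = 2.274 mol → 50.9 L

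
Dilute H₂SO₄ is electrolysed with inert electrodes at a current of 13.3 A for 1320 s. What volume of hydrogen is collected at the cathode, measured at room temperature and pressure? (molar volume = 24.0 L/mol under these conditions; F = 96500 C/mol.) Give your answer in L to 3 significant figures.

Q = 13.3 A × 1320 s = 17560 C
n(e⁻) = 17560 / 96500 = 0.1820 mol
2H⁺ + 2e⁻ → H₂, so n(H₂) = 0.1820 / 2 = 0.09100 mol
V = 0.09100 × 24.0 = 2.184 L

2.18 L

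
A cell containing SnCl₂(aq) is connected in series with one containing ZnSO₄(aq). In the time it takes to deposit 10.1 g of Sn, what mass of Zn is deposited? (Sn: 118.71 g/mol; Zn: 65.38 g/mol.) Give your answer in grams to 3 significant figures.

5.56 g

n(Sn) = 10.1 / 118.71 = 0.08508 mol
Sn²⁺ + 2e⁻ → Sn, so n(e⁻) = 2 × 0.08508 = 0.1702 mol
Same current for the same time ⇒ same n(e⁻) = 0.1702 mol in both cells.
Zn²⁺ + 2e⁻ → Zn, so n(Zn) = 0.1702 / 2 = 0.08510 mol
m(Zn) = 0.08510 × 65.38 = 5.56 g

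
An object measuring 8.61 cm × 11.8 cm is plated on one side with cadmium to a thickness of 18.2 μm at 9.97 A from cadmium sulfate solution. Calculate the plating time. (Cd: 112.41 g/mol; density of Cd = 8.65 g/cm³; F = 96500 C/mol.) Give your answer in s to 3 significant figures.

275 s

Plated area = 8.61 × 11.8 = 101.6 cm²
Volume = 101.6 × 18.2×10⁻⁴ cm = 0.1849 cm³
m(Cd) = 0.1849 × 8.65 = 1.599 g
n(Cd) = 1.599 / 112.41 = 0.01422 mol; n(e⁻) = 2 × 0.01422 = 0.02844 mol
Q = 0.02844 × 96500 = 2744 C
t = 2744 / 9.97 = 275.2 s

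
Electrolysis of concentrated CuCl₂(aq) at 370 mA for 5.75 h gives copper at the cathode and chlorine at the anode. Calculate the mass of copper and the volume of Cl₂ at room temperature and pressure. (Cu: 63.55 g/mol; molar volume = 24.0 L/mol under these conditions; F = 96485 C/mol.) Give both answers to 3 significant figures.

2.52 g Cu; 0.953 L Cl₂

Q = 0.370 × 20700 = 7659 C; n(e⁻) = 7659 / 96485 = 0.07938 mol
Cathode: Cu²⁺ + 2e⁻ → Cu → n(Cu) = 0.07938/2 = 0.03969 mol → 2.52 g
Anode: 2Cl⁻ → Cl₂ + 2e⁻ → n(Cl₂) = 0.07938/2 = 0.03969 mol → 0.953 L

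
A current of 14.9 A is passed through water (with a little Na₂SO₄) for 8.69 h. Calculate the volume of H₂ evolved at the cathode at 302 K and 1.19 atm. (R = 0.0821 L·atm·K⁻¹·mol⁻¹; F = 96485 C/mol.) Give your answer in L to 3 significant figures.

Charge passed = 14.9 × 31284 = 4.661×10^5 C
Moles of electrons = 4.661×10^5 / 96485 = 4.831 mol
2H⁺ + 2e⁻ → H₂, so n(H₂) = 4.831 / 2 = 2.416 mol
V = nRT/P = 2.416 × 0.0821 × 302 / 1.19 = 50.34 L

50.3 L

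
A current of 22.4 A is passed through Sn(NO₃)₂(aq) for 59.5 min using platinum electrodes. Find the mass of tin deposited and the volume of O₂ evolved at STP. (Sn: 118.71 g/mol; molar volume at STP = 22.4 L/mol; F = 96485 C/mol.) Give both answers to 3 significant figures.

49.2 g Sn; 4.64 L O₂

Q = 22.4 × 3570 = 79970 C; n(e⁻) = 79970 / 96485 = 0.8288 mol
Cathode: Sn²⁺ + 2e⁻ → Sn → n(Sn) = 0.8288/2 = 0.4144 mol → 49.2 g
Anode: 2H₂O → O₂ + 4H⁺ + 4e⁻ → n(O₂) = 0.8288/4 = 0.2072 mol → 4.64 L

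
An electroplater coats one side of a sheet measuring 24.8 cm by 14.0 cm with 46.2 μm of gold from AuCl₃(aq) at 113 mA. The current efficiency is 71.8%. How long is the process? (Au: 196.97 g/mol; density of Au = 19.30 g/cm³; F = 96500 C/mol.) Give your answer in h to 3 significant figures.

Plated area = 24.8 × 14.0 = 347.2 cm²
Volume = 347.2 × 46.2×10⁻⁴ cm = 1.604 cm³
m(Au) = 1.604 × 19.30 = 30.96 g
n(Au) = 30.96 / 196.97 = 0.1572 mol; n(e⁻) = 3 × 0.1572 = 0.4716 mol
Q = 0.4716 × 96500 / 0.718 = 63380 C
t = 63380 / 0.113 = 5.609×10^5 s = 156 h

156 h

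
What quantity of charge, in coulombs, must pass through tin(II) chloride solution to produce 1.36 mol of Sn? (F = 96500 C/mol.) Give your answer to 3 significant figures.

Sn²⁺ + 2e⁻ → Sn, so n(e⁻) = 2 × 1.36 = 2.720 mol
Q = 2.720 × 96500 = 2.625×10^5 C

2.62×10^5 C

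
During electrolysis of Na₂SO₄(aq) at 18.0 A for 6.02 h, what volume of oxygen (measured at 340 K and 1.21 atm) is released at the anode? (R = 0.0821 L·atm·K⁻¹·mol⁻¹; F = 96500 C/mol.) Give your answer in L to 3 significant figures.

Q = It = 18.0 × 21672 = 3.901×10^5 C
Moles of electrons = 3.901×10^5 / 96500 = 4.042 mol
2H₂O → O₂ + 4H⁺ + 4e⁻, so n(O₂) = 4.042 / 4 = 1.011 mol
V = nRT/P = 1.011 × 0.0821 × 340 / 1.21 = 23.32 L

23.3 L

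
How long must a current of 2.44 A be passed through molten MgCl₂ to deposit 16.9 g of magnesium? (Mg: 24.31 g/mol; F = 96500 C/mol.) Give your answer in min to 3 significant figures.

n(Mg) = 16.9 / 24.31 = 0.6952 mol
Mg²⁺ + 2e⁻ → Mg, so n(e⁻) = 2 × 0.6952 = 1.390 mol
Q = 1.390 × 96500 = 1.341×10^5 C
t = Q / I = 1.341×10^5 / 2.44 = 54960 s = 916 min

916 min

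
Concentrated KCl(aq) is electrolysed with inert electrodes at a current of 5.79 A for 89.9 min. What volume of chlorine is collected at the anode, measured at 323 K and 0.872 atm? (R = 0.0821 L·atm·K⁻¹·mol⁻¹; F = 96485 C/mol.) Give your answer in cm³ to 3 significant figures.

4920 cm³

Charge passed = 5.79 × 5394 = 31230 C
n(e⁻) = Q/F = 31230/96485 = 0.3237 mol
2Cl⁻ → Cl₂ + 2e⁻, so n(Cl₂) = 0.3237 / 2 = 0.1619 mol
V = nRT/P = 0.1619 × 0.0821 × 323 / 0.872 = 4.924 L
= 4920 cm³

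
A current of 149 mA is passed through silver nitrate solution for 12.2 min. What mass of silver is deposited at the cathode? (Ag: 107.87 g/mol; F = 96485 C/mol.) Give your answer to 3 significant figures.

0.122 g

Charge passed = 0.149 × 732 = 109.1 C
Moles of electrons = 109.1 / 96485 = 0.001131 mol
Ag⁺ + e⁻ → Ag, so n(Ag) = 0.001131 mol
m = 0.001131 × 107.87 = 0.122 g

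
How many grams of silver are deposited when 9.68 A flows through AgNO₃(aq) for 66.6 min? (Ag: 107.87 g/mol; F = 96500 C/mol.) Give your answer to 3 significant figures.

43.2 g

Q = It = 9.68 × 3996 = 38680 C
n(e⁻) = 38680 / 96500 = 0.4008 mol
Ag⁺ + e⁻ → Ag, so n(Ag) = 0.4008 mol
m = 0.4008 × 107.87 = 43.2 g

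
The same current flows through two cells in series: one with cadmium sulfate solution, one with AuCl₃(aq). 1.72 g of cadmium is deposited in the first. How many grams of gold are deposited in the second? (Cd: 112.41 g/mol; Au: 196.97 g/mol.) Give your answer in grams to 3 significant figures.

2.01 g

n(Cd) = 1.72 / 112.41 = 0.01530 mol
Cd²⁺ + 2e⁻ → Cd, so n(e⁻) = 2 × 0.01530 = 0.03060 mol
Same current for the same time ⇒ same n(e⁻) = 0.03060 mol in both cells.
Au³⁺ + 3e⁻ → Au, so n(Au) = 0.03060 / 3 = 0.01020 mol
m(Au) = 0.01020 × 196.97 = 2.01 g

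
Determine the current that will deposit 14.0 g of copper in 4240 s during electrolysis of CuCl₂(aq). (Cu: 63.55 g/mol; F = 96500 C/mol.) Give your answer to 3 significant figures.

n(Cu) = 14.0 / 63.55 = 0.2203 mol
Cu²⁺ + 2e⁻ → Cu, so n(e⁻) = 2 × 0.2203 = 0.4406 mol
Q = 0.4406 × 96500 = 42520 C
I = Q / t = 42520 / 4240 s = 10.0 A

10.0 A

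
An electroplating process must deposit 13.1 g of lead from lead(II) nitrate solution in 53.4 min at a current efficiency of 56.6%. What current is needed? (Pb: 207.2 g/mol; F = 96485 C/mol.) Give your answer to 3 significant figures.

6.73 A

n(Pb) = 13.1 / 207.2 = 0.06322 mol
Pb²⁺ + 2e⁻ → Pb, so n(e⁻) = 2 × 0.06322 = 0.1264 mol
Q = 0.1264 × 96485 / 0.566 = 21550 C
I = Q / t = 21550 / 3204 s = 6.73 A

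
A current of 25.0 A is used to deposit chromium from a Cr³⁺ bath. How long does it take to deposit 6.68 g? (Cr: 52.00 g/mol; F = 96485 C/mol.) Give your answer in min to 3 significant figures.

n(Cr) = 6.68 / 52.00 = 0.1285 mol
Cr³⁺ + 3e⁻ → Cr, so n(e⁻) = 3 × 0.1285 = 0.3855 mol
Q = 0.3855 × 96485 = 37190 C
t = Q / I = 37190 / 25.0 = 1488 s = 24.8 min

24.8 min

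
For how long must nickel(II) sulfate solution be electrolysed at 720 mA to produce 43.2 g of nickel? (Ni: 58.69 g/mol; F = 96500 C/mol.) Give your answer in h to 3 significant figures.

n(Ni) = 43.2 / 58.69 = 0.7361 mol
Ni²⁺ + 2e⁻ → Ni, so n(e⁻) = 2 × 0.7361 = 1.472 mol
Q = 1.472 × 96500 = 1.420×10^5 C
t = Q / I = 1.420×10^5 / 0.720 = 1.972×10^5 s = 54.8 h

54.8 h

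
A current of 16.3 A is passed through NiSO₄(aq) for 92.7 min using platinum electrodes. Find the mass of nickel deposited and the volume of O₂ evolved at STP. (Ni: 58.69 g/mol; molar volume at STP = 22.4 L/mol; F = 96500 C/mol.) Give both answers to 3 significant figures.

27.6 g Ni; 5.26 L O₂

Q = 16.3 × 5562 = 90660 C; n(e⁻) = 90660 / 96500 = 0.9395 mol
Cathode: Ni²⁺ + 2e⁻ → Ni → n(Ni) = 0.9395/2 = 0.4698 mol → 27.6 g
Anode: 2H₂O → O₂ + 4H⁺ + 4e⁻ → n(O₂) = 0.9395/4 = 0.2349 mol → 5.26 L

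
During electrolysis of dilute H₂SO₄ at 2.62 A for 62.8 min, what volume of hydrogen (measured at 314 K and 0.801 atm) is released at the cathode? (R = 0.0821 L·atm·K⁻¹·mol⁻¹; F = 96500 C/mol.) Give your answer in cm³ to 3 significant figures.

Q = 2.62 A × 3768 s = 9872 C
n(e⁻) = Q/F = 9872/96500 = 0.1023 mol
2H⁺ + 2e⁻ → H₂, so n(H₂) = 0.1023 / 2 = 0.05115 mol
V = nRT/P = 0.05115 × 0.0821 × 314 / 0.801 = 1.646 L
= 1650 cm³

1650 cm³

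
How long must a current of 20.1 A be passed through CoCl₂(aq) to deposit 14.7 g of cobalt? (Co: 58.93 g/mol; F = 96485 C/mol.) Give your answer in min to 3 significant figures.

39.9 min

n(Co) = 14.7 / 58.93 = 0.2494 mol
Co²⁺ + 2e⁻ → Co, so n(e⁻) = 2 × 0.2494 = 0.4988 mol
Q = 0.4988 × 96485 = 48130 C
t = Q / I = 48130 / 20.1 = 2395 s = 39.9 min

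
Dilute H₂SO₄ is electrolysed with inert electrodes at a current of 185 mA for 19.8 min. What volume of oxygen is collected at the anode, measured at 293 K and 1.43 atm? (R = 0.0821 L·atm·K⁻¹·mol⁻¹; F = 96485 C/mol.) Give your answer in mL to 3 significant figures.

Q = 0.185 A × 1188 s = 219.8 C
n(e⁻) = 219.8 / 96485 = 0.002278 mol
2H₂O → O₂ + 4H⁺ + 4e⁻, so n(O₂) = 0.002278 / 4 = 5.695×10^-4 mol
V = nRT/P = 5.695×10^-4 × 0.0821 × 293 / 1.43 = 0.009580 L
= 9.58 mL

9.58 mL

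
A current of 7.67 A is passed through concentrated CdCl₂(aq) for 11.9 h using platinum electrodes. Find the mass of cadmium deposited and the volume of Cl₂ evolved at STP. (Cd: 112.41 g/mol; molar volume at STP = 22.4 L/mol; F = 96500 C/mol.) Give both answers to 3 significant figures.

Q = 7.67 × 42840 = 3.286×10^5 C; n(e⁻) = 3.286×10^5 / 96500 = 3.405 mol
Cathode: Cd²⁺ + 2e⁻ → Cd → n(Cd) = 3.405/2 = 1.703 mol → 191 g
Anode: 2Cl⁻ → Cl₂ + 2e⁻ → n(Cl₂) = 3.405/2 = 1.703 mol → 38.1 L

191 g Cd; 38.1 L Cl₂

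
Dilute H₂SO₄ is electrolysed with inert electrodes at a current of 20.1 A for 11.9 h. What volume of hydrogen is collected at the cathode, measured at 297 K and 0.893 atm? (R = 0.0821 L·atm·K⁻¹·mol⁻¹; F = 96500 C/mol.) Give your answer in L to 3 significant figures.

122 L

Q = 20.1 A × 42840 s = 8.611×10^5 C
n(e⁻) = Q/F = 8.611×10^5/96500 = 8.923 mol
2H⁺ + 2e⁻ → H₂, so n(H₂) = 8.923 / 2 = 4.462 mol
V = nRT/P = 4.462 × 0.0821 × 297 / 0.893 = 121.8 L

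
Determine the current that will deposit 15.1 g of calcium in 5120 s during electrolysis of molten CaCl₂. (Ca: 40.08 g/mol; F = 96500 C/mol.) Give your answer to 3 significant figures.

14.2 A

n(Ca) = 15.1 / 40.08 = 0.3767 mol
Ca²⁺ + 2e⁻ → Ca, so n(e⁻) = 2 × 0.3767 = 0.7534 mol
Q = 0.7534 × 96500 = 72700 C
I = Q / t = 72700 / 5120 s = 14.2 A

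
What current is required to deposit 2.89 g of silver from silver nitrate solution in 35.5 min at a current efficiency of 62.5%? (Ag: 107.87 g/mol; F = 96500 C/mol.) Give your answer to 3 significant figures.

1.94 A

n(Ag) = 2.89 / 107.87 = 0.02679 mol
Ag⁺ + e⁻ → Ag, so n(e⁻) = 0.02679 mol
Q = 0.02679 × 96500 / 0.625 = 4136 C
I = Q / t = 4136 / 2130 s = 1.94 A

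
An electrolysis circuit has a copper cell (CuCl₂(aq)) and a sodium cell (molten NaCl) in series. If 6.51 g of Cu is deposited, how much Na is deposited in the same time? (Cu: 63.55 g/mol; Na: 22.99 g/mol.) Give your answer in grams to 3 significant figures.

n(Cu) = 6.51 / 63.55 = 0.1024 mol
Cu²⁺ + 2e⁻ → Cu, so n(e⁻) = 2 × 0.1024 = 0.2048 mol
In series, the same 0.2048 mol of electrons flows through the second cell.
Na⁺ + e⁻ → Na, so n(Na) = 0.2048 mol
m(Na) = 0.2048 × 22.99 = 4.71 g

4.71 g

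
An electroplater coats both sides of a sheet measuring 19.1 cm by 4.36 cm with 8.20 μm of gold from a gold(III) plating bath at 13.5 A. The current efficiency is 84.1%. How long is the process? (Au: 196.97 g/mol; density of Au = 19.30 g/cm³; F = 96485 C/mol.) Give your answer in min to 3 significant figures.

5.69 min

Plated area = 2 × 19.1 × 4.36 = 166.6 cm²
Volume = 166.6 × 8.20×10⁻⁴ cm = 0.1366 cm³
m(Au) = 0.1366 × 19.30 = 2.636 g
n(Au) = 2.636 / 196.97 = 0.01338 mol; n(e⁻) = 3 × 0.01338 = 0.04014 mol
Q = 0.04014 × 96485 / 0.841 = 4605 C
t = 4605 / 13.5 = 341.1 s = 5.69 min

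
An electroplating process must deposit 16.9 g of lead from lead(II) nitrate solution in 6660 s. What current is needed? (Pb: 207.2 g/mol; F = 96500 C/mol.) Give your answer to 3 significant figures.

n(Pb) = 16.9 / 207.2 = 0.08156 mol
Pb²⁺ + 2e⁻ → Pb, so n(e⁻) = 2 × 0.08156 = 0.1631 mol
Q = 0.1631 × 96500 = 15740 C
I = Q / t = 15740 / 6660 s = 2.36 A

2.36 A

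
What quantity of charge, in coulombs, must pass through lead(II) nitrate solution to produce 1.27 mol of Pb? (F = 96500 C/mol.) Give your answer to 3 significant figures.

2.45×10^5 C

Pb²⁺ + 2e⁻ → Pb, so n(e⁻) = 2 × 1.27 = 2.540 mol
Q = 2.540 × 96500 = 2.451×10^5 C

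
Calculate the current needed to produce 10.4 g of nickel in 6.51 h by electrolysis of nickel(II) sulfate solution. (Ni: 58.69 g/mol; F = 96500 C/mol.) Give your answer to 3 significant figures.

n(Ni) = 10.4 / 58.69 = 0.1772 mol
Ni²⁺ + 2e⁻ → Ni, so n(e⁻) = 2 × 0.1772 = 0.3544 mol
Q = 0.3544 × 96500 = 34200 C
I = Q / t = 34200 / 23436 s = 1.46 A

1.46 A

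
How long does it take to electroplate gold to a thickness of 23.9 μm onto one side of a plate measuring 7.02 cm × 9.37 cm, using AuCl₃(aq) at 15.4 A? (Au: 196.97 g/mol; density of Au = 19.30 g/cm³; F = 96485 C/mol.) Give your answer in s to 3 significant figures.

290 s

Plated area = 7.02 × 9.37 = 65.78 cm²
Volume = 65.78 × 23.9×10⁻⁴ cm = 0.1572 cm³
m(Au) = 0.1572 × 19.30 = 3.034 g
n(Au) = 3.034 / 196.97 = 0.01540 mol; n(e⁻) = 3 × 0.01540 = 0.04620 mol
Q = 0.04620 × 96485 = 4458 C
t = 4458 / 15.4 = 289.5 s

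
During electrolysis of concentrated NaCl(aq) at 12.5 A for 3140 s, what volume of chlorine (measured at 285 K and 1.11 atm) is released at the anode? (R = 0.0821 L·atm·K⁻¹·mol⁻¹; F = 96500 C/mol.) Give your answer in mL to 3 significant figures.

4290 mL

Q = It = 12.5 × 3140 = 39250 C
n(e⁻) = 39250 / 96500 = 0.4067 mol
2Cl⁻ → Cl₂ + 2e⁻, so n(Cl₂) = 0.4067 / 2 = 0.2034 mol
V = nRT/P = 0.2034 × 0.0821 × 285 / 1.11 = 4.288 L
= 4290 mL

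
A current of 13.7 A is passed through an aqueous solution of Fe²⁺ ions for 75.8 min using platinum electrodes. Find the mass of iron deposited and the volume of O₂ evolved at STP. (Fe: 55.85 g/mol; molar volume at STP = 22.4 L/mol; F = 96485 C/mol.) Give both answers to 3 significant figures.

Q = 13.7 × 4548 = 62310 C; n(e⁻) = 62310 / 96485 = 0.6458 mol
Cathode: Fe²⁺ + 2e⁻ → Fe → n(Fe) = 0.6458/2 = 0.3229 mol → 18.0 g
Anode: 2H₂O → O₂ + 4H⁺ + 4e⁻ → n(O₂) = 0.6458/4 = 0.1615 mol → 3.62 L

18.0 g Fe; 3.62 L O₂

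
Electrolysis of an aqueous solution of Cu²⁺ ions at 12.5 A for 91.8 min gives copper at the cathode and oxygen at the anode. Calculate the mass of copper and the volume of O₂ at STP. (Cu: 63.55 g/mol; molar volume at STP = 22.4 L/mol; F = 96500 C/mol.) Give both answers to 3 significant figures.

Q = 12.5 × 5508 = 68850 C; n(e⁻) = 68850 / 96500 = 0.7135 mol
Cathode: Cu²⁺ + 2e⁻ → Cu → n(Cu) = 0.7135/2 = 0.3568 mol → 22.7 g
Anode: 2H₂O → O₂ + 4H⁺ + 4e⁻ → n(O₂) = 0.7135/4 = 0.1784 mol → 4.00 L

22.7 g Cu; 4.00 L O₂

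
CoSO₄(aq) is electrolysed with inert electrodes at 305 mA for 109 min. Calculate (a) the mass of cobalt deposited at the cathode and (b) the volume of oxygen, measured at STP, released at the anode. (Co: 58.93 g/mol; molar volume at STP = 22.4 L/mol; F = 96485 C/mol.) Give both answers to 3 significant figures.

Q = 0.305 × 6540 = 1995 C; n(e⁻) = 1995 / 96485 = 0.02068 mol
Cathode: Co²⁺ + 2e⁻ → Co → n(Co) = 0.02068/2 = 0.01034 mol → 0.609 g
Anode: 2H₂O → O₂ + 4H⁺ + 4e⁻ → n(O₂) = 0.02068/4 = 0.005170 mol → 0.116 L

0.609 g Co; 0.116 L O₂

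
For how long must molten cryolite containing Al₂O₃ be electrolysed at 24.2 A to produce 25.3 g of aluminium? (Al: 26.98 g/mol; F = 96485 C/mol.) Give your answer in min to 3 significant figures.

187 min

n(Al) = 25.3 / 26.98 = 0.9377 mol
Al³⁺ + 3e⁻ → Al, so n(e⁻) = 3 × 0.9377 = 2.813 mol
Q = 2.813 × 96485 = 2.714×10^5 C
t = Q / I = 2.714×10^5 / 24.2 = 11210 s = 187 min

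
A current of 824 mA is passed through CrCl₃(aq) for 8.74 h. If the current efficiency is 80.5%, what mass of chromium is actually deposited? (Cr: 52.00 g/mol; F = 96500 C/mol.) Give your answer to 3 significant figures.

3.75 g

Q = 0.824 × 31464 = 25930 C
n(e⁻) = 25930 / 96500 = 0.2687 mol
Cr³⁺ + 3e⁻ → Cr, so theoretical m(Cr) = 0.08957 × 52.00 = 4.658 g
Actual mass = 80.5% × 4.658 = 3.75 g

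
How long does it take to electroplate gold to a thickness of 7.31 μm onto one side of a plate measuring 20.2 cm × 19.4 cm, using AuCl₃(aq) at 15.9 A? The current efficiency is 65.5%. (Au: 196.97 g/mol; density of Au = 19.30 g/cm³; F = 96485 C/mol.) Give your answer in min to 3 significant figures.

13.0 min

Plated area = 20.2 × 19.4 = 391.9 cm²
Volume = 391.9 × 7.31×10⁻⁴ cm = 0.2865 cm³
m(Au) = 0.2865 × 19.30 = 5.529 g
n(Au) = 5.529 / 196.97 = 0.02807 mol; n(e⁻) = 3 × 0.02807 = 0.08421 mol
Q = 0.08421 × 96485 / 0.655 = 12400 C
t = 12400 / 15.9 = 779.9 s = 13.0 min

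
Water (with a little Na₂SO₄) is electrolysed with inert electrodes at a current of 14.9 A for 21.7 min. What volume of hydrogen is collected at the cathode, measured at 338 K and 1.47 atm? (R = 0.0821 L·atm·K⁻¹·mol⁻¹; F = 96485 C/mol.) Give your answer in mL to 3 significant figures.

1900 mL

Q = 14.9 A × 1302 s = 19400 C
n(e⁻) = 19400 / 96485 = 0.2011 mol
2H⁺ + 2e⁻ → H₂, so n(H₂) = 0.2011 / 2 = 0.1006 mol
V = nRT/P = 0.1006 × 0.0821 × 338 / 1.47 = 1.899 L
= 1900 mL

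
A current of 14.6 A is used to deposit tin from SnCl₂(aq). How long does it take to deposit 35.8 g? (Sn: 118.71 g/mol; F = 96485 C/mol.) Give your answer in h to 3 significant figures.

n(Sn) = 35.8 / 118.71 = 0.3016 mol
Sn²⁺ + 2e⁻ → Sn, so n(e⁻) = 2 × 0.3016 = 0.6032 mol
Q = 0.6032 × 96485 = 58200 C
t = Q / I = 58200 / 14.6 = 3986 s = 1.11 h

1.11 h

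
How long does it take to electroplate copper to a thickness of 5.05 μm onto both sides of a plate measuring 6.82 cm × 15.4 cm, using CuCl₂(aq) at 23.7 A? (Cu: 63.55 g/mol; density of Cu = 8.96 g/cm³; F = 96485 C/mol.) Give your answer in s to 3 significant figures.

122 s

Plated area = 2 × 6.82 × 15.4 = 210.1 cm²
Volume = 210.1 × 5.05×10⁻⁴ cm = 0.1061 cm³
m(Cu) = 0.1061 × 8.96 = 0.9507 g
n(Cu) = 0.9507 / 63.55 = 0.01496 mol; n(e⁻) = 2 × 0.01496 = 0.02992 mol
Q = 0.02992 × 96485 = 2887 C
t = 2887 / 23.7 = 121.8 s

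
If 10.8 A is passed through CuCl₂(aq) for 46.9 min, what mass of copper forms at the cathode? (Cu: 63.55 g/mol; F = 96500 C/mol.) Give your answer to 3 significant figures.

10.0 g

Charge passed = 10.8 × 2814 = 30390 C
n(e⁻) = 30390 / 96500 = 0.3149 mol
Cu²⁺ + 2e⁻ → Cu, so n(Cu) = 0.3149 / 2 = 0.1575 mol
m = 0.1575 × 63.55 = 10.0 g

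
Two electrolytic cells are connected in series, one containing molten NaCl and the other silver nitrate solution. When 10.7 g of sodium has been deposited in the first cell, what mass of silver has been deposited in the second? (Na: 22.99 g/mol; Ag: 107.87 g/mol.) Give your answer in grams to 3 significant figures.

n(Na) = 10.7 / 22.99 = 0.4654 mol
Na⁺ + e⁻ → Na, so n(e⁻) = 0.4654 mol
Since the cells are in series, n(e⁻) in the Ag cell is also 0.4654 mol.
Ag⁺ + e⁻ → Ag, so n(Ag) = 0.4654 mol
m(Ag) = 0.4654 × 107.87 = 50.2 g

50.2 g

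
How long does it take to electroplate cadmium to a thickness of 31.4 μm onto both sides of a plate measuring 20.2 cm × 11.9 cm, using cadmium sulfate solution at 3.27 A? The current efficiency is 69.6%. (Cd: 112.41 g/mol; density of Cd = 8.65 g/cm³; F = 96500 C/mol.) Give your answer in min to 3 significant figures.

Plated area = 2 × 20.2 × 11.9 = 480.8 cm²
Volume = 480.8 × 31.4×10⁻⁴ cm = 1.510 cm³
m(Cd) = 1.510 × 8.65 = 13.06 g
n(Cd) = 13.06 / 112.41 = 0.1162 mol; n(e⁻) = 2 × 0.1162 = 0.2324 mol
Q = 0.2324 × 96500 / 0.696 = 32220 C
t = 32220 / 3.27 = 9853 s = 164 min

164 min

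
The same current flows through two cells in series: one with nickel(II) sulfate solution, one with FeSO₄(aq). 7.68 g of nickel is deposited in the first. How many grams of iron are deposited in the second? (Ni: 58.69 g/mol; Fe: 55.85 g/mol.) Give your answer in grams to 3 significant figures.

7.31 g

n(Ni) = 7.68 / 58.69 = 0.1309 mol
Ni²⁺ + 2e⁻ → Ni, so n(e⁻) = 2 × 0.1309 = 0.2618 mol
The cells are in series, so the same charge (and hence the same n(e⁻) = 0.2618 mol) passes through both.
Fe²⁺ + 2e⁻ → Fe, so n(Fe) = 0.2618 / 2 = 0.1309 mol
m(Fe) = 0.1309 × 55.85 = 7.31 g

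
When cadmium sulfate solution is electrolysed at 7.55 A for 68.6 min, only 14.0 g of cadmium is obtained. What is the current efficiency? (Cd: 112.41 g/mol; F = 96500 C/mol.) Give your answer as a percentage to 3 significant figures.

Q = 7.55 × 4116 = 31080 C
n(e⁻) = 31080 / 96500 = 0.3221 mol
Cd²⁺ + 2e⁻ → Cd, so theoretical n(Cd) = 0.1611 mol → 18.11 g
Efficiency = 14.0 / 18.11 = 0.7731 = 77.3%

77.3%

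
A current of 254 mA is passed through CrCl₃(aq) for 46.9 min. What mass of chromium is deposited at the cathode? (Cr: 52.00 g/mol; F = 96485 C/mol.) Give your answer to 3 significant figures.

0.128 g

Q = 0.254 A × 2814 s = 714.8 C
n(e⁻) = 714.8 / 96485 = 0.007408 mol
Cr³⁺ + 3e⁻ → Cr, so n(Cr) = 0.007408 / 3 = 0.002469 mol
m = 0.002469 × 52.00 = 0.128 g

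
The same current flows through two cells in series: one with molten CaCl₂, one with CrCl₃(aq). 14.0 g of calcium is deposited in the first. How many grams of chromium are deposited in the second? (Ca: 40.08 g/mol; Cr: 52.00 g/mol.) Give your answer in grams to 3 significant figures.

12.1 g

n(Ca) = 14.0 / 40.08 = 0.3493 mol
Ca²⁺ + 2e⁻ → Ca, so n(e⁻) = 2 × 0.3493 = 0.6986 mol
The cells are in series, so the same charge (and hence the same n(e⁻) = 0.6986 mol) passes through both.
Cr³⁺ + 3e⁻ → Cr, so n(Cr) = 0.6986 / 3 = 0.2329 mol
m(Cr) = 0.2329 × 52.00 = 12.1 g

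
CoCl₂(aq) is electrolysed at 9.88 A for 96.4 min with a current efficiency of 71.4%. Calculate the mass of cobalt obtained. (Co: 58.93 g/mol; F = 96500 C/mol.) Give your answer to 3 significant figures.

12.5 g

Q = 9.88 × 5784 = 57150 C
n(e⁻) = 57150 / 96500 = 0.5922 mol
Co²⁺ + 2e⁻ → Co, so theoretical m(Co) = 0.2961 × 58.93 = 17.45 g
Actual mass = 71.4% × 17.45 = 12.5 g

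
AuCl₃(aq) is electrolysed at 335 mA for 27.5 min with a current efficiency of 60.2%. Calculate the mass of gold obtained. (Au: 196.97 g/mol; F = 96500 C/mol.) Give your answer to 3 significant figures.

Q = 0.335 × 1650 = 552.8 C
n(e⁻) = 552.8 / 96500 = 0.005728 mol
Au³⁺ + 3e⁻ → Au, so theoretical m(Au) = 0.001909 × 196.97 = 0.3760 g
Actual mass = 60.2% × 0.3760 = 0.226 g

0.226 g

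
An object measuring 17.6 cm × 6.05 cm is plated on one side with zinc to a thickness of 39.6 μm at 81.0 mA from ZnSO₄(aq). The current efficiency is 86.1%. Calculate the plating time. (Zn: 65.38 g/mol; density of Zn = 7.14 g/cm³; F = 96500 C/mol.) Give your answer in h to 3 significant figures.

35.4 h

Plated area = 17.6 × 6.05 = 106.5 cm²
Volume = 106.5 × 39.6×10⁻⁴ cm = 0.4217 cm³
m(Zn) = 0.4217 × 7.14 = 3.011 g
n(Zn) = 3.011 / 65.38 = 0.04605 mol; n(e⁻) = 2 × 0.04605 = 0.09210 mol
Q = 0.09210 × 96500 / 0.861 = 10320 C
t = 10320 / 0.0810 = 1.274×10^5 s = 35.4 h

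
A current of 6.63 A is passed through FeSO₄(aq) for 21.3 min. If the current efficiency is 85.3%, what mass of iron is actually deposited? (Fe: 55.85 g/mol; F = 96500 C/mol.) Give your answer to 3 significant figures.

2.09 g

Q = 6.63 × 1278 = 8473 C
n(e⁻) = 8473 / 96500 = 0.08780 mol
Fe²⁺ + 2e⁻ → Fe, so theoretical m(Fe) = 0.04390 × 55.85 = 2.452 g
Actual mass = 85.3% × 2.452 = 2.09 g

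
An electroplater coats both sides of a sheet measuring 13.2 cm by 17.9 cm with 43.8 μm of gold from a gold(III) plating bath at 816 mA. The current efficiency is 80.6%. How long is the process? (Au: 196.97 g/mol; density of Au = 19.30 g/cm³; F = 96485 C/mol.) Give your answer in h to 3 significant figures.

Plated area = 2 × 13.2 × 17.9 = 472.6 cm²
Volume = 472.6 × 43.8×10⁻⁴ cm = 2.070 cm³
m(Au) = 2.070 × 19.30 = 39.95 g
n(Au) = 39.95 / 196.97 = 0.2028 mol; n(e⁻) = 3 × 0.2028 = 0.6084 mol
Q = 0.6084 × 96485 / 0.806 = 72830 C
t = 72830 / 0.816 = 89250 s = 24.8 h

24.8 h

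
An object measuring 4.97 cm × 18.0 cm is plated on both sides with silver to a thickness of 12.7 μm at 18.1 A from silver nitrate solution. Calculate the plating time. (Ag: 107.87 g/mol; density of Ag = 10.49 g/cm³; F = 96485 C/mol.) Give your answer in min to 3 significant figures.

Plated area = 2 × 4.97 × 18.0 = 178.9 cm²
Volume = 178.9 × 12.7×10⁻⁴ cm = 0.2272 cm³
m(Ag) = 0.2272 × 10.49 = 2.383 g
n(Ag) = 2.383 / 107.87 = 0.02209 mol; n(e⁻) = 0.02209 mol
Q = 0.02209 × 96485 = 2131 C
t = 2131 / 18.1 = 117.7 s = 1.96 min

1.96 min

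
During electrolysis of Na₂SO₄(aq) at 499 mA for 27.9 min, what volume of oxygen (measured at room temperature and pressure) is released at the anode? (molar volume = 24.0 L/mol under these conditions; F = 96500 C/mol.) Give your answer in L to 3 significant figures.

Q = 0.499 A × 1674 s = 835.3 C
Moles of electrons = 835.3 / 96500 = 0.008656 mol
2H₂O → O₂ + 4H⁺ + 4e⁻, so n(O₂) = 0.008656 / 4 = 0.002164 mol
V = 0.002164 × 24.0 = 0.05194 L

0.0519 L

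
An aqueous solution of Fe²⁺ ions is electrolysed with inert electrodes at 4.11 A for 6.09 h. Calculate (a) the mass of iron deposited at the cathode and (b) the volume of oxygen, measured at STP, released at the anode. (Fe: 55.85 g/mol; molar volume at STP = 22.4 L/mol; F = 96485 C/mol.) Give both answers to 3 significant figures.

26.1 g Fe; 5.23 L O₂

Q = 4.11 × 21924 = 90110 C; n(e⁻) = 90110 / 96485 = 0.9339 mol
Cathode: Fe²⁺ + 2e⁻ → Fe → n(Fe) = 0.9339/2 = 0.4670 mol → 26.1 g
Anode: 2H₂O → O₂ + 4H⁺ + 4e⁻ → n(O₂) = 0.9339/4 = 0.2335 mol → 5.23 L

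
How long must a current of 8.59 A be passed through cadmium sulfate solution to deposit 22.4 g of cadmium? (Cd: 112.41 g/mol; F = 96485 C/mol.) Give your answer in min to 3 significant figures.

n(Cd) = 22.4 / 112.41 = 0.1993 mol
Cd²⁺ + 2e⁻ → Cd, so n(e⁻) = 2 × 0.1993 = 0.3986 mol
Q = 0.3986 × 96485 = 38460 C
t = Q / I = 38460 / 8.59 = 4477 s = 74.6 min

74.6 min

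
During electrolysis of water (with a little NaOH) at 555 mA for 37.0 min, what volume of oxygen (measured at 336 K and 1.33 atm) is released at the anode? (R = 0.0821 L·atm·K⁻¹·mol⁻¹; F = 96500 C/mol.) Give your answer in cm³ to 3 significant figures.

66.2 cm³

Q = 0.555 A × 2220 s = 1232 C
n(e⁻) = Q/F = 1232/96500 = 0.01277 mol
2H₂O → O₂ + 4H⁺ + 4e⁻, so n(O₂) = 0.01277 / 4 = 0.003193 mol
V = nRT/P = 0.003193 × 0.0821 × 336 / 1.33 = 0.06623 L
= 66.2 cm³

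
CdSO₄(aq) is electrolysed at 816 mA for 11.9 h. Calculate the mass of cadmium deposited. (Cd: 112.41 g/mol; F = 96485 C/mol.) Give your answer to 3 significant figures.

Q = It = 0.816 × 42840 = 34960 C
n(e⁻) = Q/F = 34960/96485 = 0.3623 mol
Cd²⁺ + 2e⁻ → Cd, so n(Cd) = 0.3623 / 2 = 0.1812 mol
m = 0.1812 × 112.41 = 20.4 g

20.4 g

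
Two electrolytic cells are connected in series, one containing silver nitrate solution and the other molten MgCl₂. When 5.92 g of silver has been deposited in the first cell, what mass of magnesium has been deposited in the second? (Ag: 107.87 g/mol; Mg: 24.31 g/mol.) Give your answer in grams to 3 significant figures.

n(Ag) = 5.92 / 107.87 = 0.05488 mol
Ag⁺ + e⁻ → Ag, so n(e⁻) = 0.05488 mol
The cells are in series, so the same charge (and hence the same n(e⁻) = 0.05488 mol) passes through both.
Mg²⁺ + 2e⁻ → Mg, so n(Mg) = 0.05488 / 2 = 0.02744 mol
m(Mg) = 0.02744 × 24.31 = 0.667 g

0.667 g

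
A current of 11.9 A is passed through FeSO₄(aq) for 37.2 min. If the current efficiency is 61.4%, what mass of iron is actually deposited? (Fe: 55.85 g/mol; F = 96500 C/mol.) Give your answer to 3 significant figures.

4.72 g

Q = 11.9 × 2232 = 26560 C
n(e⁻) = 26560 / 96500 = 0.2752 mol
Fe²⁺ + 2e⁻ → Fe, so theoretical m(Fe) = 0.1376 × 55.85 = 7.685 g
Actual mass = 61.4% × 7.685 = 4.72 g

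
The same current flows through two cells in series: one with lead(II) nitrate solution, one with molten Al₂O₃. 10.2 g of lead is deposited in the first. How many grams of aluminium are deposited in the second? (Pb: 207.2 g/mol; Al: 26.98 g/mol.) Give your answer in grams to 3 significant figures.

n(Pb) = 10.2 / 207.2 = 0.04923 mol
Pb²⁺ + 2e⁻ → Pb, so n(e⁻) = 2 × 0.04923 = 0.09846 mol
The cells are in series, so the same charge (and hence the same n(e⁻) = 0.09846 mol) passes through both.
Al³⁺ + 3e⁻ → Al, so n(Al) = 0.09846 / 3 = 0.03282 mol
m(Al) = 0.03282 × 26.98 = 0.885 g

0.885 g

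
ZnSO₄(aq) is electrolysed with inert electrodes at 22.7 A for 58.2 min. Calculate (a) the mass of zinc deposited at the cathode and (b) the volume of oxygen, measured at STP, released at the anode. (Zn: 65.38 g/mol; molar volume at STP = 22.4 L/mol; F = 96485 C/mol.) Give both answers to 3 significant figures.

Q = 22.7 × 3492 = 79270 C; n(e⁻) = 79270 / 96485 = 0.8216 mol
Cathode: Zn²⁺ + 2e⁻ → Zn → n(Zn) = 0.8216/2 = 0.4108 mol → 26.9 g
Anode: 2H₂O → O₂ + 4H⁺ + 4e⁻ → n(O₂) = 0.8216/4 = 0.2054 mol → 4.60 L

26.9 g Zn; 4.60 L O₂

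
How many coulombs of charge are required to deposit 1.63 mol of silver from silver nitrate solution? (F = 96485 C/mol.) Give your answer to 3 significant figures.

1.57×10^5 C

Ag⁺ + e⁻ → Ag, so n(e⁻) = 1 × 1.63 = 1.630 mol
Q = 1.630 × 96485 = 1.573×10^5 C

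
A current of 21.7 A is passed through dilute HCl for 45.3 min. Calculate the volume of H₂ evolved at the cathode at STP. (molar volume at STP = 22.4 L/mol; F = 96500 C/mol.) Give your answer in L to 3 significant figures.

Q = 21.7 A × 2718 s = 58980 C
n(e⁻) = 58980 / 96500 = 0.6112 mol
2H⁺ + 2e⁻ → H₂, so n(H₂) = 0.6112 / 2 = 0.3056 mol
V = 0.3056 × 22.4 = 6.845 L

6.85 L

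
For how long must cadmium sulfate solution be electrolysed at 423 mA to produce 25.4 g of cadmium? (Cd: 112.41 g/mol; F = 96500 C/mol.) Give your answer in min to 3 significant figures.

1720 min

n(Cd) = 25.4 / 112.41 = 0.2260 mol
Cd²⁺ + 2e⁻ → Cd, so n(e⁻) = 2 × 0.2260 = 0.4520 mol
Q = 0.4520 × 96500 = 43620 C
t = Q / I = 43620 / 0.423 = 1.031×10^5 s = 1720 min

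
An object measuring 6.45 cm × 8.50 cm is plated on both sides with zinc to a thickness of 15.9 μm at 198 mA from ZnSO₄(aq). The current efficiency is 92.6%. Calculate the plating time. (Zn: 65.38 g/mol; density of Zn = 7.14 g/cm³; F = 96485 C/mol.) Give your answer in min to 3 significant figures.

Plated area = 2 × 6.45 × 8.50 = 109.7 cm²
Volume = 109.7 × 15.9×10⁻⁴ cm = 0.1744 cm³
m(Zn) = 0.1744 × 7.14 = 1.245 g
n(Zn) = 1.245 / 65.38 = 0.01904 mol; n(e⁻) = 2 × 0.01904 = 0.03808 mol
Q = 0.03808 × 96485 / 0.926 = 3968 C
t = 3968 / 0.198 = 20040 s = 334 min

334 min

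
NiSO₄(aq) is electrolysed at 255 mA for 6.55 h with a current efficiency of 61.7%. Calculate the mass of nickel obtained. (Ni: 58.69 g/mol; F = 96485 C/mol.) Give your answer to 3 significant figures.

Q = 0.255 × 23580 = 6013 C
n(e⁻) = 6013 / 96485 = 0.06232 mol
Ni²⁺ + 2e⁻ → Ni, so theoretical m(Ni) = 0.03116 × 58.69 = 1.829 g
Actual mass = 61.7% × 1.829 = 1.13 g

1.13 g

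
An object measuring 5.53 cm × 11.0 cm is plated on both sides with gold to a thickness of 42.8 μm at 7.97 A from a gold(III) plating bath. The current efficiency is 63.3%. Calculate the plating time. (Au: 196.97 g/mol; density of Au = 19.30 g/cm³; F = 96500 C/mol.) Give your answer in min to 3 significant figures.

Plated area = 2 × 5.53 × 11.0 = 121.7 cm²
Volume = 121.7 × 42.8×10⁻⁴ cm = 0.5209 cm³
m(Au) = 0.5209 × 19.30 = 10.05 g
n(Au) = 10.05 / 196.97 = 0.05102 mol; n(e⁻) = 3 × 0.05102 = 0.1531 mol
Q = 0.1531 × 96500 / 0.633 = 23340 C
t = 23340 / 7.97 = 2928 s = 48.8 min

48.8 min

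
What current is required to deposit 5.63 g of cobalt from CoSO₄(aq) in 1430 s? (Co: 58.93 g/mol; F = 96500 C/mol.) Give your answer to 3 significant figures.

12.9 A

n(Co) = 5.63 / 58.93 = 0.09554 mol
Co²⁺ + 2e⁻ → Co, so n(e⁻) = 2 × 0.09554 = 0.1911 mol
Q = 0.1911 × 96500 = 18440 C
I = Q / t = 18440 / 1430 s = 12.9 A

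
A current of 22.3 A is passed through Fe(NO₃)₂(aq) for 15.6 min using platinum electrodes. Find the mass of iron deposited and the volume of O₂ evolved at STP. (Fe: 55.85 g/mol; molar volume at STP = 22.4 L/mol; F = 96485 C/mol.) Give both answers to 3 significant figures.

6.04 g Fe; 1.21 L O₂

Q = 22.3 × 936 = 20870 C; n(e⁻) = 20870 / 96485 = 0.2163 mol
Cathode: Fe²⁺ + 2e⁻ → Fe → n(Fe) = 0.2163/2 = 0.1082 mol → 6.04 g
Anode: 2H₂O → O₂ + 4H⁺ + 4e⁻ → n(O₂) = 0.2163/4 = 0.05408 mol → 1.21 L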